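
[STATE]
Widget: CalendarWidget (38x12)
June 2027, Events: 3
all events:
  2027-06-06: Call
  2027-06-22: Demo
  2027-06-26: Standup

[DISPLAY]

              June 2027               
Mo Tu We Th Fr Sa Su                  
    1  2  3  4  5  6*                 
 7  8  9 10 11 12 13                  
14 15 16 17 18 19 20                  
21 22* 23 24 25 26* 27                
28 29 30                              
                                      
                                      
                                      
                                      
                                      


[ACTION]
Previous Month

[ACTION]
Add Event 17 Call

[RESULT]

               May 2027               
Mo Tu We Th Fr Sa Su                  
                1  2                  
 3  4  5  6  7  8  9                  
10 11 12 13 14 15 16                  
17* 18 19 20 21 22 23                 
24 25 26 27 28 29 30                  
31                                    
                                      
                                      
                                      
                                      


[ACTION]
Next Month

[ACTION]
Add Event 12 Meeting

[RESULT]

              June 2027               
Mo Tu We Th Fr Sa Su                  
    1  2  3  4  5  6*                 
 7  8  9 10 11 12* 13                 
14 15 16 17 18 19 20                  
21 22* 23 24 25 26* 27                
28 29 30                              
                                      
                                      
                                      
                                      
                                      


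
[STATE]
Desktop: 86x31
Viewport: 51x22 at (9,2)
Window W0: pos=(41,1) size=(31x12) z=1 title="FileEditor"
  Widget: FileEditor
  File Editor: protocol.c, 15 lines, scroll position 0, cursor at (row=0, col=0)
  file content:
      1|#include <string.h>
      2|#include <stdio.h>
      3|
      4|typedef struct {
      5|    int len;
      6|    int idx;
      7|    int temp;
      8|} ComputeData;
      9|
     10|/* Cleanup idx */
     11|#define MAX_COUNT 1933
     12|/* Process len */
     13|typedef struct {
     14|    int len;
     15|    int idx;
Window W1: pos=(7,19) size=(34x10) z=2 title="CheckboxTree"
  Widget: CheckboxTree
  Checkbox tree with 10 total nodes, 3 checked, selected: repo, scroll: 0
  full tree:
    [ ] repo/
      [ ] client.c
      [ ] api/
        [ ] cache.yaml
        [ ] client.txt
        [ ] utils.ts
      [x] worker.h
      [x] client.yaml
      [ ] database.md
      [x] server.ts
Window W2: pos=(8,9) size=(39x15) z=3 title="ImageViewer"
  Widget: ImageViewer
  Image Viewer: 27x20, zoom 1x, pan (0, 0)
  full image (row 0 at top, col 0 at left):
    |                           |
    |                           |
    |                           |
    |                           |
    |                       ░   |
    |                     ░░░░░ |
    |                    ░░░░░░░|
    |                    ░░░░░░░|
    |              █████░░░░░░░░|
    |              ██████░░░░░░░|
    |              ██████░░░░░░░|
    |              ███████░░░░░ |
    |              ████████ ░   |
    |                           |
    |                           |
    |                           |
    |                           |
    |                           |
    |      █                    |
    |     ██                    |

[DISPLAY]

                                ┃ FileEditor       
                                ┠──────────────────
                                ┃█include <string.h
                                ┃#include <stdio.h>
                                ┃                  
                                ┃typedef struct {  
                                ┃    int len;      
━━━━━━━━━━━━━━━━━━━━━━━━━━━━━━━━━━━━━┓nt idx;      
 ImageViewer                         ┃nt temp;     
─────────────────────────────────────┨puteData;    
                                     ┃━━━━━━━━━━━━━
                                     ┃             
                                     ┃             
                                     ┃             
                       ░             ┃             
                     ░░░░░           ┃             
                    ░░░░░░░          ┃             
                    ░░░░░░░          ┃             
              █████░░░░░░░░          ┃             
              ██████░░░░░░░          ┃             
              ██████░░░░░░░          ┃             
━━━━━━━━━━━━━━━━━━━━━━━━━━━━━━━━━━━━━┛             


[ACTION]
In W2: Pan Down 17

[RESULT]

                                ┃ FileEditor       
                                ┠──────────────────
                                ┃█include <string.h
                                ┃#include <stdio.h>
                                ┃                  
                                ┃typedef struct {  
                                ┃    int len;      
━━━━━━━━━━━━━━━━━━━━━━━━━━━━━━━━━━━━━┓nt idx;      
 ImageViewer                         ┃nt temp;     
─────────────────────────────────────┨puteData;    
                                     ┃━━━━━━━━━━━━━
      █                              ┃             
     ██                              ┃             
                                     ┃             
                                     ┃             
                                     ┃             
                                     ┃             
                                     ┃             
                                     ┃             
                                     ┃             
                                     ┃             
━━━━━━━━━━━━━━━━━━━━━━━━━━━━━━━━━━━━━┛             


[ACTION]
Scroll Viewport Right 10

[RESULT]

                      ┃ FileEditor                 
                      ┠────────────────────────────
                      ┃█include <string.h>         
                      ┃#include <stdio.h>          
                      ┃                            
                      ┃typedef struct {            
                      ┃    int len;                
━━━━━━━━━━━━━━━━━━━━━━━━━━━┓nt idx;                
er                         ┃nt temp;               
───────────────────────────┨puteData;              
                           ┃━━━━━━━━━━━━━━━━━━━━━━━
                           ┃                       
                           ┃                       
                           ┃                       
                           ┃                       
                           ┃                       
                           ┃                       
                           ┃                       
                           ┃                       
                           ┃                       
                           ┃                       
━━━━━━━━━━━━━━━━━━━━━━━━━━━┛                       


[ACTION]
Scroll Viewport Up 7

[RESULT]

                                                   
                      ┏━━━━━━━━━━━━━━━━━━━━━━━━━━━━
                      ┃ FileEditor                 
                      ┠────────────────────────────
                      ┃█include <string.h>         
                      ┃#include <stdio.h>          
                      ┃                            
                      ┃typedef struct {            
                      ┃    int len;                
━━━━━━━━━━━━━━━━━━━━━━━━━━━┓nt idx;                
er                         ┃nt temp;               
───────────────────────────┨puteData;              
                           ┃━━━━━━━━━━━━━━━━━━━━━━━
                           ┃                       
                           ┃                       
                           ┃                       
                           ┃                       
                           ┃                       
                           ┃                       
                           ┃                       
                           ┃                       
                           ┃                       


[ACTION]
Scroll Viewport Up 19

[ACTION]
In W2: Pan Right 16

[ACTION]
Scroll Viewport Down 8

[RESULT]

                      ┃    int len;                
━━━━━━━━━━━━━━━━━━━━━━━━━━━┓nt idx;                
er                         ┃nt temp;               
───────────────────────────┨puteData;              
                           ┃━━━━━━━━━━━━━━━━━━━━━━━
                           ┃                       
                           ┃                       
                           ┃                       
                           ┃                       
                           ┃                       
                           ┃                       
                           ┃                       
                           ┃                       
                           ┃                       
                           ┃                       
━━━━━━━━━━━━━━━━━━━━━━━━━━━┛                       
                     ┃                             
che.yaml             ┃                             
ient.txt             ┃                             
ils.ts               ┃                             
━━━━━━━━━━━━━━━━━━━━━┛                             
                                                   


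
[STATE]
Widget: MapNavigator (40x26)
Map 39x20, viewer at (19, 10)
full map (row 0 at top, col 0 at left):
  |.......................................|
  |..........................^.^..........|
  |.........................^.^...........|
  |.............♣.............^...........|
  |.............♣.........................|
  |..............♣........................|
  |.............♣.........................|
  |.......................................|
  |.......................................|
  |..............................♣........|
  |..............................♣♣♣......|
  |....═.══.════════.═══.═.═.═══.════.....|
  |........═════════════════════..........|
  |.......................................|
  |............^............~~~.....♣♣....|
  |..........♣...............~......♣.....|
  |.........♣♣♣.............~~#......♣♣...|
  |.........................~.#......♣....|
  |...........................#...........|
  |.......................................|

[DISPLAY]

                                        
                                        
                                        
 .......................................
 ..........................^.^..........
 .........................^.^...........
 .............♣.............^...........
 .............♣.........................
 ..............♣........................
 .............♣.........................
 .......................................
 .......................................
 ..............................♣........
 ...................@..........♣♣♣......
 ....═.══.════════.═══.═.═.═══.════.....
 ........═════════════════════..........
 .......................................
 ............^............~~~.....♣♣....
 ..........♣...............~......♣.....
 .........♣♣♣.............~~#......♣♣...
 .........................~.#......♣....
 ...........................#...........
 .......................................
                                        
                                        
                                        


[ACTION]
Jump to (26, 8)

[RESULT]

                                        
                                        
                                        
                                        
                                        
.................................       
....................^.^..........       
...................^.^...........       
.......♣.............^...........       
.......♣.........................       
........♣........................       
.......♣.........................       
.................................       
....................@............       
........................♣........       
........................♣♣♣......       
══.════════.═══.═.═.═══.════.....       
..═════════════════════..........       
.................................       
......^............~~~.....♣♣....       
....♣...............~......♣.....       
...♣♣♣.............~~#......♣♣...       
...................~.#......♣....       
.....................#...........       
.................................       
                                        


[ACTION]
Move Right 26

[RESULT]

                                        
                                        
                                        
                                        
                                        
.....................                   
........^.^..........                   
.......^.^...........                   
.........^...........                   
.....................                   
.....................                   
.....................                   
.....................                   
....................@                   
............♣........                   
............♣♣♣......                   
═══.═.═.═══.════.....                   
═══════════..........                   
.....................                   
.......~~~.....♣♣....                   
........~......♣.....                   
.......~~#......♣♣...                   
.......~.#......♣....                   
.........#...........                   
.....................                   
                                        


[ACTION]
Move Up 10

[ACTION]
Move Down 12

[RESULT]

                                        
.....................                   
........^.^..........                   
.......^.^...........                   
.........^...........                   
.....................                   
.....................                   
.....................                   
.....................                   
.....................                   
............♣........                   
............♣♣♣......                   
═══.═.═.═══.════.....                   
═══════════.........@                   
.....................                   
.......~~~.....♣♣....                   
........~......♣.....                   
.......~~#......♣♣...                   
.......~.#......♣....                   
.........#...........                   
.....................                   
                                        
                                        
                                        
                                        
                                        


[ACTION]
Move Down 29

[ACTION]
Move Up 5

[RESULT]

........^.^..........                   
.......^.^...........                   
.........^...........                   
.....................                   
.....................                   
.....................                   
.....................                   
.....................                   
............♣........                   
............♣♣♣......                   
═══.═.═.═══.════.....                   
═══════════..........                   
.....................                   
.......~~~.....♣♣...@                   
........~......♣.....                   
.......~~#......♣♣...                   
.......~.#......♣....                   
.........#...........                   
.....................                   
                                        
                                        
                                        
                                        
                                        
                                        
                                        


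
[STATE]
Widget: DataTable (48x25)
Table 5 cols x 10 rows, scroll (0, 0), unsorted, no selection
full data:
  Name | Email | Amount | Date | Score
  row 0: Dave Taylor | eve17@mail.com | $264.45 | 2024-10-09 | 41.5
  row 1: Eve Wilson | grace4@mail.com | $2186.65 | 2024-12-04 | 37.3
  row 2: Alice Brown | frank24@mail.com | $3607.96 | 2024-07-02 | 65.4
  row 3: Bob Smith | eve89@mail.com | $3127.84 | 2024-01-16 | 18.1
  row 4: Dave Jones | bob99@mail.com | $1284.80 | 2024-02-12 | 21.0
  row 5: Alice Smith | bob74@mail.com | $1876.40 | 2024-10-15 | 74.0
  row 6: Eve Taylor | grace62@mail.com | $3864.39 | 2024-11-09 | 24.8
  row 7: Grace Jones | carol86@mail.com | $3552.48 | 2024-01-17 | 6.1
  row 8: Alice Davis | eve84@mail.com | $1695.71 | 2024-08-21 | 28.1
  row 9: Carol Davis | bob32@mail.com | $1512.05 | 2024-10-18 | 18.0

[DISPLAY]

Name       │Email           │Amount  │Date      
───────────┼────────────────┼────────┼──────────
Dave Taylor│eve17@mail.com  │$264.45 │2024-10-09
Eve Wilson │grace4@mail.com │$2186.65│2024-12-04
Alice Brown│frank24@mail.com│$3607.96│2024-07-02
Bob Smith  │eve89@mail.com  │$3127.84│2024-01-16
Dave Jones │bob99@mail.com  │$1284.80│2024-02-12
Alice Smith│bob74@mail.com  │$1876.40│2024-10-15
Eve Taylor │grace62@mail.com│$3864.39│2024-11-09
Grace Jones│carol86@mail.com│$3552.48│2024-01-17
Alice Davis│eve84@mail.com  │$1695.71│2024-08-21
Carol Davis│bob32@mail.com  │$1512.05│2024-10-18
                                                
                                                
                                                
                                                
                                                
                                                
                                                
                                                
                                                
                                                
                                                
                                                
                                                


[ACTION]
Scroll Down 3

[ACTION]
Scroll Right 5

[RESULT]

      │Email           │Amount  │Date      │Scor
──────┼────────────────┼────────┼──────────┼────
Taylor│eve17@mail.com  │$264.45 │2024-10-09│41.5
ilson │grace4@mail.com │$2186.65│2024-12-04│37.3
 Brown│frank24@mail.com│$3607.96│2024-07-02│65.4
mith  │eve89@mail.com  │$3127.84│2024-01-16│18.1
Jones │bob99@mail.com  │$1284.80│2024-02-12│21.0
 Smith│bob74@mail.com  │$1876.40│2024-10-15│74.0
aylor │grace62@mail.com│$3864.39│2024-11-09│24.8
 Jones│carol86@mail.com│$3552.48│2024-01-17│6.1 
 Davis│eve84@mail.com  │$1695.71│2024-08-21│28.1
 Davis│bob32@mail.com  │$1512.05│2024-10-18│18.0
                                                
                                                
                                                
                                                
                                                
                                                
                                                
                                                
                                                
                                                
                                                
                                                
                                                


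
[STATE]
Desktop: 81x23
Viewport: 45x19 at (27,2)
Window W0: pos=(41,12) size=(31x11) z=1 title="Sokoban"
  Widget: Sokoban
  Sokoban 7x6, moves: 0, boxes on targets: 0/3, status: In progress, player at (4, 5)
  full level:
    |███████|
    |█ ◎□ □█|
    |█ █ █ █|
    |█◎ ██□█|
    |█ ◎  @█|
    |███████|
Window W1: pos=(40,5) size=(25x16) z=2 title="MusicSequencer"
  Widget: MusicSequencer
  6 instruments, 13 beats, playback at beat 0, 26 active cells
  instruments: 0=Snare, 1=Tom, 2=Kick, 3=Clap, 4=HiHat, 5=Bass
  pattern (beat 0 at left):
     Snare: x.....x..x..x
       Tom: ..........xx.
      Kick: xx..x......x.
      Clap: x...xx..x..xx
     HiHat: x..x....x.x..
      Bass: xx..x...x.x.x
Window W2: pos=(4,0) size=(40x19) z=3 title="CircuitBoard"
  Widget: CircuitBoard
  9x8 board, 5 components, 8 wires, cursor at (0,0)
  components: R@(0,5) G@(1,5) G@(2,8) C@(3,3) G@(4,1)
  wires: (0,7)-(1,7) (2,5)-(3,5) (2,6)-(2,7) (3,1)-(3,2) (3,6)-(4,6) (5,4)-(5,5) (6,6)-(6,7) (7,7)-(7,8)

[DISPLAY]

────────────────┨                            
                ┃                            
  R       ·     ┃                            
          │     ┃━━━━━━━━━━━━━━━━━━━━┓       
  G       ·     ┃sicSequencer        ┃       
                ┃────────────────────┨       
  ·   · ─ ·   G ┃   ▼123456789012    ┃       
  │             ┃are█·····█··█··█    ┃       
  ·   ·         ┃Tom··········██·    ┃       
      │         ┃ick██··█······█·    ┃       
      ·         ┃lap█···██··█··██    ┃━━━━━━┓
                ┃Hat█··█····█·█··    ┃      ┃
─ ·             ┃ass██··█···█·█·█    ┃──────┨
                ┃                    ┃      ┃
      · ─ ·     ┃                    ┃      ┃
                ┃                    ┃      ┃
━━━━━━━━━━━━━━━━┛                    ┃      ┃
             ┃                       ┃      ┃
             ┗━━━━━━━━━━━━━━━━━━━━━━━┛      ┃


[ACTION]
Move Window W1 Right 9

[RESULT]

────────────────┨                            
                ┃                            
  R       ·     ┃                            
          │     ┃     ┏━━━━━━━━━━━━━━━━━━━━━━
  G       ·     ┃     ┃ MusicSequencer       
                ┃     ┠──────────────────────
  ·   · ─ ·   G ┃     ┃      ▼123456789012   
  │             ┃     ┃ Snare█·····█··█··█   
  ·   ·         ┃     ┃   Tom··········██·   
      │         ┃     ┃  Kick██··█······█·   
      ·         ┃━━━━━┃  Clap█···██··█··██   
                ┃okoba┃ HiHat█··█····█·█··   
─ ·             ┃─────┃  Bass██··█···█·█·█   
                ┃█████┃                      
      · ─ ·     ┃◎□ □█┃                      
                ┃█ █ █┃                      
━━━━━━━━━━━━━━━━┛ ██□█┃                      
              ┃█ ◎  @█┃                      
              ┃███████┗━━━━━━━━━━━━━━━━━━━━━━


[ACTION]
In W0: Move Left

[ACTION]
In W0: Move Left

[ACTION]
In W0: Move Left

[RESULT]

────────────────┨                            
                ┃                            
  R       ·     ┃                            
          │     ┃     ┏━━━━━━━━━━━━━━━━━━━━━━
  G       ·     ┃     ┃ MusicSequencer       
                ┃     ┠──────────────────────
  ·   · ─ ·   G ┃     ┃      ▼123456789012   
  │             ┃     ┃ Snare█·····█··█··█   
  ·   ·         ┃     ┃   Tom··········██·   
      │         ┃     ┃  Kick██··█······█·   
      ·         ┃━━━━━┃  Clap█···██··█··██   
                ┃okoba┃ HiHat█··█····█·█··   
─ ·             ┃─────┃  Bass██··█···█·█·█   
                ┃█████┃                      
      · ─ ·     ┃◎□ □█┃                      
                ┃█ █ █┃                      
━━━━━━━━━━━━━━━━┛ ██□█┃                      
              ┃█ +   █┃                      
              ┃███████┗━━━━━━━━━━━━━━━━━━━━━━


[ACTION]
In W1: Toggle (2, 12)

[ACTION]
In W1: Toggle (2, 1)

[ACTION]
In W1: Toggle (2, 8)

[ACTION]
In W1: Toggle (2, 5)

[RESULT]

────────────────┨                            
                ┃                            
  R       ·     ┃                            
          │     ┃     ┏━━━━━━━━━━━━━━━━━━━━━━
  G       ·     ┃     ┃ MusicSequencer       
                ┃     ┠──────────────────────
  ·   · ─ ·   G ┃     ┃      ▼123456789012   
  │             ┃     ┃ Snare█·····█··█··█   
  ·   ·         ┃     ┃   Tom··········██·   
      │         ┃     ┃  Kick█···██··█··██   
      ·         ┃━━━━━┃  Clap█···██··█··██   
                ┃okoba┃ HiHat█··█····█·█··   
─ ·             ┃─────┃  Bass██··█···█·█·█   
                ┃█████┃                      
      · ─ ·     ┃◎□ □█┃                      
                ┃█ █ █┃                      
━━━━━━━━━━━━━━━━┛ ██□█┃                      
              ┃█ +   █┃                      
              ┃███████┗━━━━━━━━━━━━━━━━━━━━━━


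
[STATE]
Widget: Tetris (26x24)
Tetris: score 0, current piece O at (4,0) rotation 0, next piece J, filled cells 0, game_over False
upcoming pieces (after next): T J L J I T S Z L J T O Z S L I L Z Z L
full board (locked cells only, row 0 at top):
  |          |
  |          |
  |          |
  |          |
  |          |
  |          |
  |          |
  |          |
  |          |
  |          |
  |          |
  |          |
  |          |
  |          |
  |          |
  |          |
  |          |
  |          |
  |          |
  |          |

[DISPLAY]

    ▓▓    │Next:          
    ▓▓    │█              
          │███            
          │               
          │               
          │               
          │Score:         
          │0              
          │               
          │               
          │               
          │               
          │               
          │               
          │               
          │               
          │               
          │               
          │               
          │               
          │               
          │               
          │               
          │               


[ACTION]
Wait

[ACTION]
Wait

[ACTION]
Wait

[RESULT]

          │Next:          
          │█              
          │███            
    ▓▓    │               
    ▓▓    │               
          │               
          │Score:         
          │0              
          │               
          │               
          │               
          │               
          │               
          │               
          │               
          │               
          │               
          │               
          │               
          │               
          │               
          │               
          │               
          │               


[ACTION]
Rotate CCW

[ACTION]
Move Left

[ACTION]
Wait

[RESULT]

          │Next:          
          │█              
          │███            
          │               
   ▓▓     │               
   ▓▓     │               
          │Score:         
          │0              
          │               
          │               
          │               
          │               
          │               
          │               
          │               
          │               
          │               
          │               
          │               
          │               
          │               
          │               
          │               
          │               


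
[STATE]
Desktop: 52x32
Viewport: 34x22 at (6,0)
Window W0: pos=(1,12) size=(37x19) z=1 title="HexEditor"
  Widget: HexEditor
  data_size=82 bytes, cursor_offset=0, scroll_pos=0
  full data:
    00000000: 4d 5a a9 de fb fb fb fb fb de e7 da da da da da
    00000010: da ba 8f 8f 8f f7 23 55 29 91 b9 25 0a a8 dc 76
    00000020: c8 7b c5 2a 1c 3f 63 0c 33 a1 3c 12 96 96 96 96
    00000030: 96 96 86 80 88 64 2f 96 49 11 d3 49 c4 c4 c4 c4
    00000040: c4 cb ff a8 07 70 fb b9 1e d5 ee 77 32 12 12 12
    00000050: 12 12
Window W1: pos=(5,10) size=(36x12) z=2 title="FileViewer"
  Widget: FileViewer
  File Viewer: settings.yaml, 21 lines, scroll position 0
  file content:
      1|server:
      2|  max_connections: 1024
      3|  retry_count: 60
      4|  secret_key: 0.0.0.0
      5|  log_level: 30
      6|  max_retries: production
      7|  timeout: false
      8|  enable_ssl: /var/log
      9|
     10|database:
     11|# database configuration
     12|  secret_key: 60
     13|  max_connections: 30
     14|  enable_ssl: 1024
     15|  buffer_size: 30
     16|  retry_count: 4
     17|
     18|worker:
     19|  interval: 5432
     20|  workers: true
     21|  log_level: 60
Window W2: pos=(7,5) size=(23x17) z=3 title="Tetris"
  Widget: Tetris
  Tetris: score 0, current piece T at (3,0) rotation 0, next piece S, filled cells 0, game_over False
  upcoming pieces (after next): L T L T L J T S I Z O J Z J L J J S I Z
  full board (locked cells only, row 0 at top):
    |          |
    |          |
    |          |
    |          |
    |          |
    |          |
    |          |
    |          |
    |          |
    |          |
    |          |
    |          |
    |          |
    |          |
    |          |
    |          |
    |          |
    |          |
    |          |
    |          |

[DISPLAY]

                                  
                                  
                                  
                                  
                                  
 ┏━━━━━━━━━━━━━━━━━━━━━┓          
 ┃ Tetris              ┃          
 ┠─────────────────────┨          
 ┃          │Next:     ┃          
 ┃          │ ░░       ┃          
━┃          │░░        ┃━━━━━━━━━━
 ┃          │          ┃          
─┃          │          ┃──────────
s┃          │          ┃         ▲
 ┃          │Score:    ┃         █
 ┃          │0         ┃         ░
 ┃          │          ┃         ░
 ┃          │          ┃         ░
 ┃          │          ┃n        ░
 ┃          │          ┃         ░
 ┃          │          ┃         ▼
━┗━━━━━━━━━━━━━━━━━━━━━┛━━━━━━━━━━


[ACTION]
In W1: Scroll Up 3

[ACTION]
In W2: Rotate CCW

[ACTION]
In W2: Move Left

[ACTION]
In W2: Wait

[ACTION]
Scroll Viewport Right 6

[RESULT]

                                  
                                  
                                  
                                  
                                  
━━━━━━━━━━━━━━━━━┓                
ris              ┃                
─────────────────┨                
      │Next:     ┃                
      │ ░░       ┃                
      │░░        ┃━━━━━━━━━━┓     
      │          ┃          ┃     
      │          ┃──────────┨     
      │          ┃         ▲┃     
      │Score:    ┃         █┃     
      │0         ┃         ░┃     
      │          ┃         ░┃     
      │          ┃         ░┃     
      │          ┃n        ░┃     
      │          ┃         ░┃     
      │          ┃         ▼┃     
━━━━━━━━━━━━━━━━━┛━━━━━━━━━━┛     


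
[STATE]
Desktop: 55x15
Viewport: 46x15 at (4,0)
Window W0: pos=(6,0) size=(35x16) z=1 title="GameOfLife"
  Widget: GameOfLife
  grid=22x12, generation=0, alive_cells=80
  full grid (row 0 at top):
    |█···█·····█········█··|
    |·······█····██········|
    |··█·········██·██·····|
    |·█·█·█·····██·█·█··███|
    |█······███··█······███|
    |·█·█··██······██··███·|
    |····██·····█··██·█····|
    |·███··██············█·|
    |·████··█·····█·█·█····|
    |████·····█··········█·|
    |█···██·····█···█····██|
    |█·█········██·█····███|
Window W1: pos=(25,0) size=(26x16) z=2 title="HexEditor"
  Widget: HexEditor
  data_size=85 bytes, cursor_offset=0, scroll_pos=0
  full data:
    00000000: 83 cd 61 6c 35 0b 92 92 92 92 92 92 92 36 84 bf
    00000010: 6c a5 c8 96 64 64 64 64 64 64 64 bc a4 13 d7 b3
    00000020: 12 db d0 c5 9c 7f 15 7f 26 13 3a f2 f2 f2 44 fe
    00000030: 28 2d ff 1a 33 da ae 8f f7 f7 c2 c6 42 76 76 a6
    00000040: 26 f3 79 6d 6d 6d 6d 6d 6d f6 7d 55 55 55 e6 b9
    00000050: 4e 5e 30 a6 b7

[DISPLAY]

  ┏━━━━━━━━━━━━━━━━━━┏━━━━━━━━━━━━━━━━━━━━━━━━
  ┃ GameOfLife       ┃ HexEditor              
  ┠──────────────────┠────────────────────────
  ┃Gen: 0            ┃00000000  83 cd 61 6c 35
  ┃█···█·····█·······┃00000010  6c a5 c8 96 64
  ┃·······█····██····┃00000020  12 db d0 c5 9c
  ┃··█·········██·██·┃00000030  28 2d ff 1a 33
  ┃·█·█·█·····██·█·█·┃00000040  26 f3 79 6d 6d
  ┃█······███··█·····┃00000050  4e 5e 30 a6 b7
  ┃·█·█··██······██··┃                        
  ┃····██·····█··██·█┃                        
  ┃·███··██··········┃                        
  ┃·████··█·····█·█·█┃                        
  ┃████·····█········┃                        
  ┃█···██·····█···█··┃                        


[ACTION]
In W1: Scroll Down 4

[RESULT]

  ┏━━━━━━━━━━━━━━━━━━┏━━━━━━━━━━━━━━━━━━━━━━━━
  ┃ GameOfLife       ┃ HexEditor              
  ┠──────────────────┠────────────────────────
  ┃Gen: 0            ┃00000040  26 f3 79 6d 6d
  ┃█···█·····█·······┃00000050  4e 5e 30 a6 b7
  ┃·······█····██····┃                        
  ┃··█·········██·██·┃                        
  ┃·█·█·█·····██·█·█·┃                        
  ┃█······███··█·····┃                        
  ┃·█·█··██······██··┃                        
  ┃····██·····█··██·█┃                        
  ┃·███··██··········┃                        
  ┃·████··█·····█·█·█┃                        
  ┃████·····█········┃                        
  ┃█···██·····█···█··┃                        


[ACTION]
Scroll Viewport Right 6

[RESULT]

━━━━━━━━━━━━━━━━┏━━━━━━━━━━━━━━━━━━━━━━━━┓    
ameOfLife       ┃ HexEditor              ┃    
────────────────┠────────────────────────┨    
n: 0            ┃00000040  26 f3 79 6d 6d┃    
··█·····█·······┃00000050  4e 5e 30 a6 b7┃    
·····█····██····┃                        ┃    
█·········██·██·┃                        ┃    
·█·█·····██·█·█·┃                        ┃    
·····███··█·····┃                        ┃    
·█··██······██··┃                        ┃    
··██·····█··██·█┃                        ┃    
██··██··········┃                        ┃    
███··█·····█·█·█┃                        ┃    
██·····█········┃                        ┃    
··██·····█···█··┃                        ┃    


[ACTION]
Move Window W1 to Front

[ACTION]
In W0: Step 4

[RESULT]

━━━━━━━━━━━━━━━━┏━━━━━━━━━━━━━━━━━━━━━━━━┓    
ameOfLife       ┃ HexEditor              ┃    
────────────────┠────────────────────────┨    
n: 4            ┃00000040  26 f3 79 6d 6d┃    
················┃00000050  4e 5e 30 a6 b7┃    
█········██··█··┃                        ┃    
██······███·█·█·┃                        ┃    
█·█···███····██·┃                        ┃    
·······███·█·█··┃                        ┃    
·██··█·█··███···┃                        ┃    
·····██·········┃                        ┃    
·███··█········█┃                        ┃    
····█······██·█·┃                        ┃    
··█······██·██··┃                        ┃    
···█·█··········┃                        ┃    
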